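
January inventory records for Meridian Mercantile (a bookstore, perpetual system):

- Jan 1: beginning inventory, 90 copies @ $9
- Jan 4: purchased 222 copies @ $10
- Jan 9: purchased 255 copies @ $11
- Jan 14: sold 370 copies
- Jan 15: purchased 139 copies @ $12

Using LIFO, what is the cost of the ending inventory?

Jan 14, 370 sold [LIFO — newest first]: 255 @ $11 + 115 @ $10 = $3,955
Ending inventory: 90 @ $9 + 107 @ $10 + 139 @ $12 = $3,548
Check: goods available $7,503 = COGS $3,955 + ending $3,548

Ending inventory = $3,548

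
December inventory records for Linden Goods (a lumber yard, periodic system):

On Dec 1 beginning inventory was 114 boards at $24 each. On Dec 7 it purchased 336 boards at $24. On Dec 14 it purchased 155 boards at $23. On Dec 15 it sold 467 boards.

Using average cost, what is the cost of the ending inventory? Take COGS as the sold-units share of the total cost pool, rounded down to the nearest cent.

Dec 15, sell 467: 467/605 × $14,365.00 → $11,088.35
Ending inventory (cost pool remaining) = $3,276.65

Ending inventory = $3,276.65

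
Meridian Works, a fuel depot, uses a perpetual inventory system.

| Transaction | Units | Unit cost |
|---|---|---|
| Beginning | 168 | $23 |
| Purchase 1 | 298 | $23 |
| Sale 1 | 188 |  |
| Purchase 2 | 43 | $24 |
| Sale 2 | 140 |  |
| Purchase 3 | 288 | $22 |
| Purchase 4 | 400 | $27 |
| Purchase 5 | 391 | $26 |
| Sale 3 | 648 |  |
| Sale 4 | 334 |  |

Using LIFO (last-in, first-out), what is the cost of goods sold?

COGS = $32,755

Sale 1 (188) [LIFO — newest first]: 188 @ $23 = $4,324
Sale 2 (140) [LIFO — newest first]: 43 @ $24 + 97 @ $23 = $3,263
Sale 3 (648) [LIFO — newest first]: 391 @ $26 + 257 @ $27 = $17,105
Sale 4 (334) [LIFO — newest first]: 143 @ $27 + 191 @ $22 = $8,063
Total COGS = $4,324 + $3,263 + $17,105 + $8,063 = $32,755
Ending inventory: 168 @ $23 + 13 @ $23 + 97 @ $22 = $6,297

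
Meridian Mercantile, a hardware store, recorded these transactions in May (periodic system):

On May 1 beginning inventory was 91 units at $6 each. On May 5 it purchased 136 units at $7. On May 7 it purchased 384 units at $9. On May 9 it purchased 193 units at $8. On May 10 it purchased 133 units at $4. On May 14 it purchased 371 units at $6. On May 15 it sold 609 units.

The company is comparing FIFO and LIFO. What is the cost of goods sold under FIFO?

COGS = $4,936

FIFO COGS: 91 @ $6 + 136 @ $7 + 382 @ $9 = $4,936
LIFO COGS: 371 @ $6 + 133 @ $4 + 105 @ $8 = $3,598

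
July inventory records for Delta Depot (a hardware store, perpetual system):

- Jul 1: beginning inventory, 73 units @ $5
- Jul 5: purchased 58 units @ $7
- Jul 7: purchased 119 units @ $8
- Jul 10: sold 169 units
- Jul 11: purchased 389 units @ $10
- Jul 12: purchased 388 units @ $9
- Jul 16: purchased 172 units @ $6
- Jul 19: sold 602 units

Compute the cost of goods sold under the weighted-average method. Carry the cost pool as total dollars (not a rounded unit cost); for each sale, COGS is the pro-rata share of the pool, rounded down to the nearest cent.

After Jul 1: 73 on hand, pool $365.00 (≈ $5.0000 each)
After Jul 5: 131 on hand, pool $771.00 (≈ $5.8855 each)
After Jul 7: 250 on hand, pool $1,723.00 (≈ $6.8920 each)
Jul 10, sell 169: 169/250 × $1,723.00 → $1,164.74
After Jul 11: 470 on hand, pool $4,448.26 (≈ $9.4644 each)
After Jul 12: 858 on hand, pool $7,940.26 (≈ $9.2544 each)
After Jul 16: 1030 on hand, pool $8,972.26 (≈ $8.7109 each)
Jul 19, sell 602: 602/1030 × $8,972.26 → $5,243.98
Total COGS = $1,164.74 + $5,243.98 = $6,408.72
Ending inventory (cost pool remaining) = $3,728.28

COGS = $6,408.72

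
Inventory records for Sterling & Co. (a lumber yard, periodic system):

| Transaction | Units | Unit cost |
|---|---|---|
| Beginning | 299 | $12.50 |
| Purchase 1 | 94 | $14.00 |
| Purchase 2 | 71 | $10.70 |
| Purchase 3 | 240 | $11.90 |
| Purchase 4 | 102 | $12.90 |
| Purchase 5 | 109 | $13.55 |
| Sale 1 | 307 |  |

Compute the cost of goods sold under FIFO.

COGS = $3,849.50

Sale 1 (307) [FIFO — oldest first]: 299 @ $12.50 + 8 @ $14.00 = $3,849.50
Ending inventory: 86 @ $14.00 + 71 @ $10.70 + 240 @ $11.90 + 102 @ $12.90 + 109 @ $13.55 = $7,612.45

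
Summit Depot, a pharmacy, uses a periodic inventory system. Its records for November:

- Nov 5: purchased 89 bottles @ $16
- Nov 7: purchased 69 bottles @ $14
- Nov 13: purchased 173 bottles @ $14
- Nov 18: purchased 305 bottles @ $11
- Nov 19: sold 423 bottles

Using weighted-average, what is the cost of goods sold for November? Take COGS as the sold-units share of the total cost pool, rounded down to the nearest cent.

Nov 19, sell 423: 423/636 × $8,167.00 → $5,431.82
Ending inventory (cost pool remaining) = $2,735.18
Check: goods available $8,167.00 = COGS $5,431.82 + ending $2,735.18

COGS = $5,431.82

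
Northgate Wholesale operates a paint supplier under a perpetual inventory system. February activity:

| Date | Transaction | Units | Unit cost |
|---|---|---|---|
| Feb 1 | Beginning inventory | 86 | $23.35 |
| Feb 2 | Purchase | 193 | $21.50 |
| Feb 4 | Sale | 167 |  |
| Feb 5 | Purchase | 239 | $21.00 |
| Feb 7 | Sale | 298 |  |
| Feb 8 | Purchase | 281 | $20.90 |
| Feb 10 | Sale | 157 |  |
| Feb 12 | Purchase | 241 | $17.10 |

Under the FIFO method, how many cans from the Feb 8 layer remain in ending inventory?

Feb 4, 167 sold [FIFO — oldest first]: 86 @ $23.35 + 81 @ $21.50 = $3,749.60
Feb 7, 298 sold [FIFO — oldest first]: 112 @ $21.50 + 186 @ $21.00 = $6,314.00
Feb 10, 157 sold [FIFO — oldest first]: 53 @ $21.00 + 104 @ $20.90 = $3,286.60
Total COGS = $3,749.60 + $6,314.00 + $3,286.60 = $13,350.20
Ending inventory: 177 @ $20.90 + 241 @ $17.10 = $7,820.40

177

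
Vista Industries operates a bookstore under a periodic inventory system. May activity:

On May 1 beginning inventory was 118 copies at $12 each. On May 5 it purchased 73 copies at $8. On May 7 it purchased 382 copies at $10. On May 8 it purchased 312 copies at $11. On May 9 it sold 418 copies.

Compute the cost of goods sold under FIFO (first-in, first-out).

COGS = $4,270

May 9, 418 sold [FIFO — oldest first]: 118 @ $12 + 73 @ $8 + 227 @ $10 = $4,270
Ending inventory: 155 @ $10 + 312 @ $11 = $4,982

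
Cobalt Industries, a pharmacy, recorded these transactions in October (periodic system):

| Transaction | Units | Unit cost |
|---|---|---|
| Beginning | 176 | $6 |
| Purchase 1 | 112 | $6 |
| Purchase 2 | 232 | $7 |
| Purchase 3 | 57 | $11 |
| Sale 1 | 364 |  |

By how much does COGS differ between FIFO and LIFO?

FIFO COGS: 176 @ $6 + 112 @ $6 + 76 @ $7 = $2,260
LIFO COGS: 57 @ $11 + 232 @ $7 + 75 @ $6 = $2,701
Difference = |$2,260 − $2,701| = $441

$441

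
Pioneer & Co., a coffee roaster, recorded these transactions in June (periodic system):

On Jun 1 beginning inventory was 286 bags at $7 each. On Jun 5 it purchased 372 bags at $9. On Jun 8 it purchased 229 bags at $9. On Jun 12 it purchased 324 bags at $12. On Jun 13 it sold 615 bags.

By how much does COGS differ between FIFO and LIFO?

FIFO COGS: 286 @ $7 + 329 @ $9 = $4,963
LIFO COGS: 324 @ $12 + 229 @ $9 + 62 @ $9 = $6,507
Difference = |$4,963 − $6,507| = $1,544

$1,544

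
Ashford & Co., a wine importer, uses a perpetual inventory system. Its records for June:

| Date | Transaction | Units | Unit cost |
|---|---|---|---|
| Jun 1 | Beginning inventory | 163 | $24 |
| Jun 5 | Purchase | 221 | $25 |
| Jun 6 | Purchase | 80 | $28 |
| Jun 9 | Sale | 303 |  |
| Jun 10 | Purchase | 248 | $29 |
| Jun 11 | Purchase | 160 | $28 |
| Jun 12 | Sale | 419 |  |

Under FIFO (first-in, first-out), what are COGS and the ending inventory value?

COGS = $19,149; ending inventory = $4,200

Jun 9, 303 sold [FIFO — oldest first]: 163 @ $24 + 140 @ $25 = $7,412
Jun 12, 419 sold [FIFO — oldest first]: 81 @ $25 + 80 @ $28 + 248 @ $29 + 10 @ $28 = $11,737
Total COGS = $7,412 + $11,737 = $19,149
Ending inventory: 150 @ $28 = $4,200
Check: goods available $23,349 = COGS $19,149 + ending $4,200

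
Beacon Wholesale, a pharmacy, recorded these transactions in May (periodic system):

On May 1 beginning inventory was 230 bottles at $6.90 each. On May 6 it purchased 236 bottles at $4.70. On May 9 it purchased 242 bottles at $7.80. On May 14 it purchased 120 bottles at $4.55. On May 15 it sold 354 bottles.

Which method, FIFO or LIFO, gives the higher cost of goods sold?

LIFO

FIFO COGS: 230 @ $6.90 + 124 @ $4.70 = $2,169.80
LIFO COGS: 120 @ $4.55 + 234 @ $7.80 = $2,371.20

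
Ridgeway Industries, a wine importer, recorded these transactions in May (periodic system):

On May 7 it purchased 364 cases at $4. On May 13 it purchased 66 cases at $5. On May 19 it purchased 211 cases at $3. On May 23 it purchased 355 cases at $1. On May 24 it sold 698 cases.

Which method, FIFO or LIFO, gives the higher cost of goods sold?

FIFO COGS: 364 @ $4 + 66 @ $5 + 211 @ $3 + 57 @ $1 = $2,476
LIFO COGS: 355 @ $1 + 211 @ $3 + 66 @ $5 + 66 @ $4 = $1,582

FIFO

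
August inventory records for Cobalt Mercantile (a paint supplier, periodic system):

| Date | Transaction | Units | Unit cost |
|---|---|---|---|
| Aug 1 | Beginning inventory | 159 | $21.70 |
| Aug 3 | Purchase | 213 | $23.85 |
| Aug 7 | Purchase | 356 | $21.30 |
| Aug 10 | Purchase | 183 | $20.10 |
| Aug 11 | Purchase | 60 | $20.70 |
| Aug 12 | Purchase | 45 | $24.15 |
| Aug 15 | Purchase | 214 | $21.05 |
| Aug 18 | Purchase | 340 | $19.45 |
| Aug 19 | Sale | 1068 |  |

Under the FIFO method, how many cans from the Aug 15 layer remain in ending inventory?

162

Aug 19, 1068 sold [FIFO — oldest first]: 159 @ $21.70 + 213 @ $23.85 + 356 @ $21.30 + 183 @ $20.10 + 60 @ $20.70 + 45 @ $24.15 + 52 @ $21.05 = $23,214.80
Ending inventory: 162 @ $21.05 + 340 @ $19.45 = $10,023.10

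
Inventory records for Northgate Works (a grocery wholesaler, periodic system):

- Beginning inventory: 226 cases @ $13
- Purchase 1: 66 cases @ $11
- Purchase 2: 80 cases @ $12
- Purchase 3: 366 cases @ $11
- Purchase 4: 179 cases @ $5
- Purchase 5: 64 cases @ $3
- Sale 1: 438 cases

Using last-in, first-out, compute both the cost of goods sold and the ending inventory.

Sale 1 (438) [LIFO — newest first]: 64 @ $3 + 179 @ $5 + 195 @ $11 = $3,232
Ending inventory: 226 @ $13 + 66 @ $11 + 80 @ $12 + 171 @ $11 = $6,505
Check: goods available $9,737 = COGS $3,232 + ending $6,505

COGS = $3,232; ending inventory = $6,505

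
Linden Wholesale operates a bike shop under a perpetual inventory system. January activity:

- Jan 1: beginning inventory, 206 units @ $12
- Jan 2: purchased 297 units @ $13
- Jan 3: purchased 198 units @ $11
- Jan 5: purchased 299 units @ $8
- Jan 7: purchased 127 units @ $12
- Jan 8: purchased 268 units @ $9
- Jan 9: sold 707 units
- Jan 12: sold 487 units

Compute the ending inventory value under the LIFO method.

Jan 9, 707 sold [LIFO — newest first]: 268 @ $9 + 127 @ $12 + 299 @ $8 + 13 @ $11 = $6,471
Jan 12, 487 sold [LIFO — newest first]: 185 @ $11 + 297 @ $13 + 5 @ $12 = $5,956
Total COGS = $6,471 + $5,956 = $12,427
Ending inventory: 201 @ $12 = $2,412
Check: goods available $14,839 = COGS $12,427 + ending $2,412

Ending inventory = $2,412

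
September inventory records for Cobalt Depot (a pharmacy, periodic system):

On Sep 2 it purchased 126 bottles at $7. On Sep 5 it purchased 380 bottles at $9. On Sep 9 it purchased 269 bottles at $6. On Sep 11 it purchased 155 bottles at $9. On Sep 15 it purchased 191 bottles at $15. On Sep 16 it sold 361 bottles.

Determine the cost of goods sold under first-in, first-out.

Sep 16, 361 sold [FIFO — oldest first]: 126 @ $7 + 235 @ $9 = $2,997
Ending inventory: 145 @ $9 + 269 @ $6 + 155 @ $9 + 191 @ $15 = $7,179

COGS = $2,997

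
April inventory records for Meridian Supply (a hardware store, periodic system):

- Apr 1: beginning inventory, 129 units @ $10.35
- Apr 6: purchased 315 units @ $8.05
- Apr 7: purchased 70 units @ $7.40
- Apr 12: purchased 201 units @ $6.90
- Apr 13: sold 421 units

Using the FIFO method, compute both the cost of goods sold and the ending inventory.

COGS = $3,685.75; ending inventory = $2,090.05

Apr 13, 421 sold [FIFO — oldest first]: 129 @ $10.35 + 292 @ $8.05 = $3,685.75
Ending inventory: 23 @ $8.05 + 70 @ $7.40 + 201 @ $6.90 = $2,090.05
Check: goods available $5,775.80 = COGS $3,685.75 + ending $2,090.05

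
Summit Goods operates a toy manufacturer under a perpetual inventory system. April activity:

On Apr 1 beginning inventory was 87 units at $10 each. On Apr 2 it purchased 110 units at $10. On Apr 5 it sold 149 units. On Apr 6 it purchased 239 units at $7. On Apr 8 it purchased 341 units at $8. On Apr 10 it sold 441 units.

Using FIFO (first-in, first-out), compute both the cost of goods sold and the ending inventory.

Apr 5, 149 sold [FIFO — oldest first]: 87 @ $10 + 62 @ $10 = $1,490
Apr 10, 441 sold [FIFO — oldest first]: 48 @ $10 + 239 @ $7 + 154 @ $8 = $3,385
Total COGS = $1,490 + $3,385 = $4,875
Ending inventory: 187 @ $8 = $1,496

COGS = $4,875; ending inventory = $1,496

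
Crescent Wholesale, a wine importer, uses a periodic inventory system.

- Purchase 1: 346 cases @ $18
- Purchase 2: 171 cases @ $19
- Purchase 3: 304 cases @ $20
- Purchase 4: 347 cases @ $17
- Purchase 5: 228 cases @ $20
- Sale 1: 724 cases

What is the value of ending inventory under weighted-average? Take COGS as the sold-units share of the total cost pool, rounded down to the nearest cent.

Sale 1, sell 724: 724/1396 × $26,016.00 → $13,492.53
Ending inventory (cost pool remaining) = $12,523.47

Ending inventory = $12,523.47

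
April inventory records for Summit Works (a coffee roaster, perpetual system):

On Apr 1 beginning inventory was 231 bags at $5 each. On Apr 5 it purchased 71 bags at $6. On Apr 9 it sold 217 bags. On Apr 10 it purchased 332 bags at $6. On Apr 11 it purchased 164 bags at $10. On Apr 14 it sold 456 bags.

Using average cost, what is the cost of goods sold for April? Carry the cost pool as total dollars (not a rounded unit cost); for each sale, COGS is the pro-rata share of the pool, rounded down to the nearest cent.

COGS = $4,335.85

After Apr 1: 231 on hand, pool $1,155.00 (≈ $5.0000 each)
After Apr 5: 302 on hand, pool $1,581.00 (≈ $5.2351 each)
Apr 9, sell 217: 217/302 × $1,581.00 → $1,136.01
After Apr 10: 417 on hand, pool $2,436.99 (≈ $5.8441 each)
After Apr 11: 581 on hand, pool $4,076.99 (≈ $7.0172 each)
Apr 14, sell 456: 456/581 × $4,076.99 → $3,199.84
Total COGS = $1,136.01 + $3,199.84 = $4,335.85
Ending inventory (cost pool remaining) = $877.15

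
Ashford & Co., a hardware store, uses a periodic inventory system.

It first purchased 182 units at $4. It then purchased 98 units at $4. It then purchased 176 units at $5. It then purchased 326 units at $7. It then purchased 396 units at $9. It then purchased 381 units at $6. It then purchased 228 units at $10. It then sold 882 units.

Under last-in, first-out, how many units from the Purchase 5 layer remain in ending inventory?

Sale 1 (882) [LIFO — newest first]: 228 @ $10 + 381 @ $6 + 273 @ $9 = $7,023
Ending inventory: 182 @ $4 + 98 @ $4 + 176 @ $5 + 326 @ $7 + 123 @ $9 = $5,389
Check: goods available $12,412 = COGS $7,023 + ending $5,389

123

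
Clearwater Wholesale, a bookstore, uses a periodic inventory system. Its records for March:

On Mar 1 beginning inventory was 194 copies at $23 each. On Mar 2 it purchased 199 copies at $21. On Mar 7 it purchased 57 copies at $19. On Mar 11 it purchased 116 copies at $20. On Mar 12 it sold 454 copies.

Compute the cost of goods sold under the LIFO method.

COGS = $9,468

Mar 12, 454 sold [LIFO — newest first]: 116 @ $20 + 57 @ $19 + 199 @ $21 + 82 @ $23 = $9,468
Ending inventory: 112 @ $23 = $2,576
Check: goods available $12,044 = COGS $9,468 + ending $2,576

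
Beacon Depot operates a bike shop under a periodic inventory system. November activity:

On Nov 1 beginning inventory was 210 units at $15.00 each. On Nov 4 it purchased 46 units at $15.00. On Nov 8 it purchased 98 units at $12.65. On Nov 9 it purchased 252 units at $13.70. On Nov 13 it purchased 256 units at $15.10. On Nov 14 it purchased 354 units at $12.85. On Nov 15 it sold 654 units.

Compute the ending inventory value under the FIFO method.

Ending inventory = $7,689.70

Nov 15, 654 sold [FIFO — oldest first]: 210 @ $15.00 + 46 @ $15.00 + 98 @ $12.65 + 252 @ $13.70 + 48 @ $15.10 = $9,256.90
Ending inventory: 208 @ $15.10 + 354 @ $12.85 = $7,689.70
Check: goods available $16,946.60 = COGS $9,256.90 + ending $7,689.70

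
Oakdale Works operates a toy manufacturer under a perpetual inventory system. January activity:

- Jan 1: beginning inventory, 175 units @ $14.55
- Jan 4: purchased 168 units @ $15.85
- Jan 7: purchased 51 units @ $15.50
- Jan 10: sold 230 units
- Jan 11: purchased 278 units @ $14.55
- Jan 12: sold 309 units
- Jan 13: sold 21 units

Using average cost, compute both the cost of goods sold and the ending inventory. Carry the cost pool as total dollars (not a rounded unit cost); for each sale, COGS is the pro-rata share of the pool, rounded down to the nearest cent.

After Jan 1: 175 on hand, pool $2,546.25 (≈ $14.5500 each)
After Jan 4: 343 on hand, pool $5,209.05 (≈ $15.1867 each)
After Jan 7: 394 on hand, pool $5,999.55 (≈ $15.2273 each)
Jan 10, sell 230: 230/394 × $5,999.55 → $3,502.27
After Jan 11: 442 on hand, pool $6,542.18 (≈ $14.8013 each)
Jan 12, sell 309: 309/442 × $6,542.18 → $4,573.60
Jan 13, sell 21: 21/133 × $1,968.58 → $310.82
Total COGS = $3,502.27 + $4,573.60 + $310.82 = $8,386.69
Ending inventory (cost pool remaining) = $1,657.76

COGS = $8,386.69; ending inventory = $1,657.76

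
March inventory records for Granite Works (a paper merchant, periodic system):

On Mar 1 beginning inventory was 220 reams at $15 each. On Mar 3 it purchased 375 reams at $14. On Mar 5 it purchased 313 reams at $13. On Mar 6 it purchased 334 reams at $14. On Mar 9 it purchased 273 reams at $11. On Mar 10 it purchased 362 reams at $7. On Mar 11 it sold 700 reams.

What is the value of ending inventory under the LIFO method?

Mar 11, 700 sold [LIFO — newest first]: 362 @ $7 + 273 @ $11 + 65 @ $14 = $6,447
Ending inventory: 220 @ $15 + 375 @ $14 + 313 @ $13 + 269 @ $14 = $16,385
Check: goods available $22,832 = COGS $6,447 + ending $16,385

Ending inventory = $16,385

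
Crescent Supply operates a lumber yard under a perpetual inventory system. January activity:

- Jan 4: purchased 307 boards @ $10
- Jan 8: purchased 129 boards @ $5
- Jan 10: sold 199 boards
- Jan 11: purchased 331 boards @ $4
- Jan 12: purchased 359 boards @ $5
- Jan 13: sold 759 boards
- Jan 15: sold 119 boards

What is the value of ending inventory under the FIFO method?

Ending inventory = $245

Jan 10, 199 sold [FIFO — oldest first]: 199 @ $10 = $1,990
Jan 13, 759 sold [FIFO — oldest first]: 108 @ $10 + 129 @ $5 + 331 @ $4 + 191 @ $5 = $4,004
Jan 15, 119 sold [FIFO — oldest first]: 119 @ $5 = $595
Total COGS = $1,990 + $4,004 + $595 = $6,589
Ending inventory: 49 @ $5 = $245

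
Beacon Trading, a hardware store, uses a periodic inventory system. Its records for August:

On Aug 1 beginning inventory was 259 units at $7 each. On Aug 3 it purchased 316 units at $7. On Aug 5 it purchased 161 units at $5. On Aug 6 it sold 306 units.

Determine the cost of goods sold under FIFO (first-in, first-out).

Aug 6, 306 sold [FIFO — oldest first]: 259 @ $7 + 47 @ $7 = $2,142
Ending inventory: 269 @ $7 + 161 @ $5 = $2,688

COGS = $2,142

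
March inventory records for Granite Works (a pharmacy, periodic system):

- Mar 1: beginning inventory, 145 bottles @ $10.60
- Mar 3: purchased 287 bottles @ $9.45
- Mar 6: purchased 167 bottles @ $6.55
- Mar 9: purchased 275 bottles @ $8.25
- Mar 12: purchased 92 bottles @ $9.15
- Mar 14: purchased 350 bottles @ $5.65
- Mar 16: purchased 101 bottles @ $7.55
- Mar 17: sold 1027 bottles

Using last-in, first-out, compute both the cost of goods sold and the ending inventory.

Mar 17, 1027 sold [LIFO — newest first]: 101 @ $7.55 + 350 @ $5.65 + 92 @ $9.15 + 275 @ $8.25 + 167 @ $6.55 + 42 @ $9.45 = $7,341.35
Ending inventory: 145 @ $10.60 + 245 @ $9.45 = $3,852.25

COGS = $7,341.35; ending inventory = $3,852.25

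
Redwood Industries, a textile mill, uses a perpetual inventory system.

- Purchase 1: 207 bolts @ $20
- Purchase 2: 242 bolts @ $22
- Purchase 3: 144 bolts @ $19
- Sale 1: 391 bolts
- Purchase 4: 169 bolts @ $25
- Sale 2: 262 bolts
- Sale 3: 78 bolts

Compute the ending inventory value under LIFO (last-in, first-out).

Sale 1 (391) [LIFO — newest first]: 144 @ $19 + 242 @ $22 + 5 @ $20 = $8,160
Sale 2 (262) [LIFO — newest first]: 169 @ $25 + 93 @ $20 = $6,085
Sale 3 (78) [LIFO — newest first]: 78 @ $20 = $1,560
Total COGS = $8,160 + $6,085 + $1,560 = $15,805
Ending inventory: 31 @ $20 = $620

Ending inventory = $620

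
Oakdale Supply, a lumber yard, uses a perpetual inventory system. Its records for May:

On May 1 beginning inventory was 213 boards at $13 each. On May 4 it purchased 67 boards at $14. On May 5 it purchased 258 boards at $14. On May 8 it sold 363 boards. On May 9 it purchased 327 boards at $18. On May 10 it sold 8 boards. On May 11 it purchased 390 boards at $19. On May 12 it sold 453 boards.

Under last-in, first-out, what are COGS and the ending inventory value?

May 8, 363 sold [LIFO — newest first]: 258 @ $14 + 67 @ $14 + 38 @ $13 = $5,044
May 10, 8 sold [LIFO — newest first]: 8 @ $18 = $144
May 12, 453 sold [LIFO — newest first]: 390 @ $19 + 63 @ $18 = $8,544
Total COGS = $5,044 + $144 + $8,544 = $13,732
Ending inventory: 175 @ $13 + 256 @ $18 = $6,883

COGS = $13,732; ending inventory = $6,883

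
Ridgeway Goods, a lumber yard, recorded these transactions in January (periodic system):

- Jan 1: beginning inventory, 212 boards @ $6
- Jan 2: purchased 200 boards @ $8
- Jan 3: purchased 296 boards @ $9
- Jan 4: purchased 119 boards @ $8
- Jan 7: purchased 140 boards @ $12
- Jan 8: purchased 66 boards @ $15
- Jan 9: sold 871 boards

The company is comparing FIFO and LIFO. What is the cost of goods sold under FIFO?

COGS = $7,016

FIFO COGS: 212 @ $6 + 200 @ $8 + 296 @ $9 + 119 @ $8 + 44 @ $12 = $7,016
LIFO COGS: 66 @ $15 + 140 @ $12 + 119 @ $8 + 296 @ $9 + 200 @ $8 + 50 @ $6 = $8,186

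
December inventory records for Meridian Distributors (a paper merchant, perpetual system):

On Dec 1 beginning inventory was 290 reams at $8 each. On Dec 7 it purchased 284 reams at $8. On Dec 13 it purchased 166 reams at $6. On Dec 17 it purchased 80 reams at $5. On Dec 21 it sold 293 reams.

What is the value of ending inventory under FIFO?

Ending inventory = $3,644

Dec 21, 293 sold [FIFO — oldest first]: 290 @ $8 + 3 @ $8 = $2,344
Ending inventory: 281 @ $8 + 166 @ $6 + 80 @ $5 = $3,644
Check: goods available $5,988 = COGS $2,344 + ending $3,644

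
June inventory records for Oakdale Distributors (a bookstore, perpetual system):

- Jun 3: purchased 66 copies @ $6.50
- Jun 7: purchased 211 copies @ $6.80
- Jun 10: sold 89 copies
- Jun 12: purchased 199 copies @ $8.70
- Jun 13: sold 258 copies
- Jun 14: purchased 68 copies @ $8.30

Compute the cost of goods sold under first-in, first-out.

COGS = $2,472.80

Jun 10, 89 sold [FIFO — oldest first]: 66 @ $6.50 + 23 @ $6.80 = $585.40
Jun 13, 258 sold [FIFO — oldest first]: 188 @ $6.80 + 70 @ $8.70 = $1,887.40
Total COGS = $585.40 + $1,887.40 = $2,472.80
Ending inventory: 129 @ $8.70 + 68 @ $8.30 = $1,686.70
Check: goods available $4,159.50 = COGS $2,472.80 + ending $1,686.70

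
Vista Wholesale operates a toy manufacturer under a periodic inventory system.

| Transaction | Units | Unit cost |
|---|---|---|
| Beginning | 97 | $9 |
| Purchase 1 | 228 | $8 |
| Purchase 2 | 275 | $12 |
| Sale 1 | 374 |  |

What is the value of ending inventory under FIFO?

Sale 1 (374) [FIFO — oldest first]: 97 @ $9 + 228 @ $8 + 49 @ $12 = $3,285
Ending inventory: 226 @ $12 = $2,712

Ending inventory = $2,712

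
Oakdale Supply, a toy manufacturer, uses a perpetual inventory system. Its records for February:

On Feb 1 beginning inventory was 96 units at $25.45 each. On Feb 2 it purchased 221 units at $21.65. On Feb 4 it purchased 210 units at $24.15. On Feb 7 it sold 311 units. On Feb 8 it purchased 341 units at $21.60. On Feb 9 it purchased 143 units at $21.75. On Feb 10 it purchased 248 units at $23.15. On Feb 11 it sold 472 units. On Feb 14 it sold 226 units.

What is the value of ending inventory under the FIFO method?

Ending inventory = $5,784.70

Feb 7, 311 sold [FIFO — oldest first]: 96 @ $25.45 + 215 @ $21.65 = $7,097.95
Feb 11, 472 sold [FIFO — oldest first]: 6 @ $21.65 + 210 @ $24.15 + 256 @ $21.60 = $10,731.00
Feb 14, 226 sold [FIFO — oldest first]: 85 @ $21.60 + 141 @ $21.75 = $4,902.75
Total COGS = $7,097.95 + $10,731.00 + $4,902.75 = $22,731.70
Ending inventory: 2 @ $21.75 + 248 @ $23.15 = $5,784.70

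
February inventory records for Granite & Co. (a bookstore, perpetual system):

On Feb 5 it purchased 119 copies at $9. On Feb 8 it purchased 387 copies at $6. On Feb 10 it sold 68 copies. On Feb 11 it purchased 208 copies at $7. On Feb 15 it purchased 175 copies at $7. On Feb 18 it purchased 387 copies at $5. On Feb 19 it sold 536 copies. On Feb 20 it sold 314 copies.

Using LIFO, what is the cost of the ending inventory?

Feb 10, 68 sold [LIFO — newest first]: 68 @ $6 = $408
Feb 19, 536 sold [LIFO — newest first]: 387 @ $5 + 149 @ $7 = $2,978
Feb 20, 314 sold [LIFO — newest first]: 26 @ $7 + 208 @ $7 + 80 @ $6 = $2,118
Total COGS = $408 + $2,978 + $2,118 = $5,504
Ending inventory: 119 @ $9 + 239 @ $6 = $2,505

Ending inventory = $2,505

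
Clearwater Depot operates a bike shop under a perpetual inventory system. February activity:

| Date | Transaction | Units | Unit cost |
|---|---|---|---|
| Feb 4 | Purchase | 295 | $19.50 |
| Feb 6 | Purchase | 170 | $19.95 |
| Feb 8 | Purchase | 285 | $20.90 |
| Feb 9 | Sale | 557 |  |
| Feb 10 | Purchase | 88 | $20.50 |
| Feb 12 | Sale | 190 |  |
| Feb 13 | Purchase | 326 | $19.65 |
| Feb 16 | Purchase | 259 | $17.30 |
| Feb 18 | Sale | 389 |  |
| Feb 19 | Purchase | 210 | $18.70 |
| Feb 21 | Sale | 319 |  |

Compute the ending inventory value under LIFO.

Feb 9, 557 sold [LIFO — newest first]: 285 @ $20.90 + 170 @ $19.95 + 102 @ $19.50 = $11,337.00
Feb 12, 190 sold [LIFO — newest first]: 88 @ $20.50 + 102 @ $19.50 = $3,793.00
Feb 18, 389 sold [LIFO — newest first]: 259 @ $17.30 + 130 @ $19.65 = $7,035.20
Feb 21, 319 sold [LIFO — newest first]: 210 @ $18.70 + 109 @ $19.65 = $6,068.85
Total COGS = $11,337.00 + $3,793.00 + $7,035.20 + $6,068.85 = $28,234.05
Ending inventory: 91 @ $19.50 + 87 @ $19.65 = $3,484.05

Ending inventory = $3,484.05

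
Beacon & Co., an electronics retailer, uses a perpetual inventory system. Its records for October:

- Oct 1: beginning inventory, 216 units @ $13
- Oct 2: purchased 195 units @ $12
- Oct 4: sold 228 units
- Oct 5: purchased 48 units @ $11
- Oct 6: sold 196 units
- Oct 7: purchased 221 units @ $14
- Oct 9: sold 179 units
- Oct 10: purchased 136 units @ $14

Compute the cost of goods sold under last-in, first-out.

Oct 4, 228 sold [LIFO — newest first]: 195 @ $12 + 33 @ $13 = $2,769
Oct 6, 196 sold [LIFO — newest first]: 48 @ $11 + 148 @ $13 = $2,452
Oct 9, 179 sold [LIFO — newest first]: 179 @ $14 = $2,506
Total COGS = $2,769 + $2,452 + $2,506 = $7,727
Ending inventory: 35 @ $13 + 42 @ $14 + 136 @ $14 = $2,947

COGS = $7,727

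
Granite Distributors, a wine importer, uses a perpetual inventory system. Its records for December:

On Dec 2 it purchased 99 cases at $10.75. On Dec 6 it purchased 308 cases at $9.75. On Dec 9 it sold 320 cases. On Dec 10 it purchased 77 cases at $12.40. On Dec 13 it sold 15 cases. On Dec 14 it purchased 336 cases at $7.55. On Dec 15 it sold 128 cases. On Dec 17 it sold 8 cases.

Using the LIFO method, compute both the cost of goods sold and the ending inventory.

COGS = $4,344.80; ending inventory = $3,214.05

Dec 9, 320 sold [LIFO — newest first]: 308 @ $9.75 + 12 @ $10.75 = $3,132.00
Dec 13, 15 sold [LIFO — newest first]: 15 @ $12.40 = $186.00
Dec 15, 128 sold [LIFO — newest first]: 128 @ $7.55 = $966.40
Dec 17, 8 sold [LIFO — newest first]: 8 @ $7.55 = $60.40
Total COGS = $3,132.00 + $186.00 + $966.40 + $60.40 = $4,344.80
Ending inventory: 87 @ $10.75 + 62 @ $12.40 + 200 @ $7.55 = $3,214.05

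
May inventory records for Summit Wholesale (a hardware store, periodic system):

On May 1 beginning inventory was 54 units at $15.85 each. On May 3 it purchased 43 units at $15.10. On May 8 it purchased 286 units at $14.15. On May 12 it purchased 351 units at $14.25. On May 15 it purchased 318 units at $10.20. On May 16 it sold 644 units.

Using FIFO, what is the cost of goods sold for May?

May 16, 644 sold [FIFO — oldest first]: 54 @ $15.85 + 43 @ $15.10 + 286 @ $14.15 + 261 @ $14.25 = $9,271.35
Ending inventory: 90 @ $14.25 + 318 @ $10.20 = $4,526.10

COGS = $9,271.35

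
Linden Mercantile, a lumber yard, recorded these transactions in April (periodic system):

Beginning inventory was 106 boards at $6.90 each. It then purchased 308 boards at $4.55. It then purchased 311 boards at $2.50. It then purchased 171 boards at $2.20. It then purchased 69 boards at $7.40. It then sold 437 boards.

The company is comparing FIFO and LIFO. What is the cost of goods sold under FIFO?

COGS = $2,190.30

FIFO COGS: 106 @ $6.90 + 308 @ $4.55 + 23 @ $2.50 = $2,190.30
LIFO COGS: 69 @ $7.40 + 171 @ $2.20 + 197 @ $2.50 = $1,379.30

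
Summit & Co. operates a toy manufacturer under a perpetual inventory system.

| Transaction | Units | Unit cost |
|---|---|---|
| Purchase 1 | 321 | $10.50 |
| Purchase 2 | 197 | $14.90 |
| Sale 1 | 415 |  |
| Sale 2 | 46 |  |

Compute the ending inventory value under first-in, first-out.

Ending inventory = $849.30

Sale 1 (415) [FIFO — oldest first]: 321 @ $10.50 + 94 @ $14.90 = $4,771.10
Sale 2 (46) [FIFO — oldest first]: 46 @ $14.90 = $685.40
Total COGS = $4,771.10 + $685.40 = $5,456.50
Ending inventory: 57 @ $14.90 = $849.30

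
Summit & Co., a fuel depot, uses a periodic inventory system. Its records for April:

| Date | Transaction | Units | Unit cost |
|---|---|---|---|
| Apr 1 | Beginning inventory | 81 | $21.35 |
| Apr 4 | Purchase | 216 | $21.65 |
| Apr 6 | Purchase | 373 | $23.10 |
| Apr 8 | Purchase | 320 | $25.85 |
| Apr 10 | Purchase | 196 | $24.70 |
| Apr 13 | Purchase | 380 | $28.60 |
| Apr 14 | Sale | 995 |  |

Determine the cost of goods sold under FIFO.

COGS = $23,417.55

Apr 14, 995 sold [FIFO — oldest first]: 81 @ $21.35 + 216 @ $21.65 + 373 @ $23.10 + 320 @ $25.85 + 5 @ $24.70 = $23,417.55
Ending inventory: 191 @ $24.70 + 380 @ $28.60 = $15,585.70
Check: goods available $39,003.25 = COGS $23,417.55 + ending $15,585.70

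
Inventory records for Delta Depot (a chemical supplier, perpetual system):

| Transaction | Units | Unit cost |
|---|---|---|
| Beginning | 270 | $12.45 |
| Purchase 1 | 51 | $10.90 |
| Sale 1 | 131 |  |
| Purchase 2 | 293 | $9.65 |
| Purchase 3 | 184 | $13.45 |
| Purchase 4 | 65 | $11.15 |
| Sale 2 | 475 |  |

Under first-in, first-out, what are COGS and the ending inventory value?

Sale 1 (131) [FIFO — oldest first]: 131 @ $12.45 = $1,630.95
Sale 2 (475) [FIFO — oldest first]: 139 @ $12.45 + 51 @ $10.90 + 285 @ $9.65 = $5,036.70
Total COGS = $1,630.95 + $5,036.70 = $6,667.65
Ending inventory: 8 @ $9.65 + 184 @ $13.45 + 65 @ $11.15 = $3,276.75
Check: goods available $9,944.40 = COGS $6,667.65 + ending $3,276.75

COGS = $6,667.65; ending inventory = $3,276.75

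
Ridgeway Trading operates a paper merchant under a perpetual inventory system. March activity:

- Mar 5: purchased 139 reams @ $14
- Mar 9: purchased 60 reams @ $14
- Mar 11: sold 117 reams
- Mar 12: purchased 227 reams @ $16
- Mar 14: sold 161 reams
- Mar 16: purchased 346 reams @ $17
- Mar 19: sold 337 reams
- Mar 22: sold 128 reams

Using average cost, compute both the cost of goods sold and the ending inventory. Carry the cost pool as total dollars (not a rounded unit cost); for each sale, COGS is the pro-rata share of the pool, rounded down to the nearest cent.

COGS = $11,820.29; ending inventory = $479.71

After Mar 5: 139 on hand, pool $1,946.00 (≈ $14.0000 each)
After Mar 9: 199 on hand, pool $2,786.00 (≈ $14.0000 each)
Mar 11, sell 117: 117/199 × $2,786.00 → $1,638.00
After Mar 12: 309 on hand, pool $4,780.00 (≈ $15.4693 each)
Mar 14, sell 161: 161/309 × $4,780.00 → $2,490.55
After Mar 16: 494 on hand, pool $8,171.45 (≈ $16.5414 each)
Mar 19, sell 337: 337/494 × $8,171.45 → $5,574.45
Mar 22, sell 128: 128/157 × $2,597.00 → $2,117.29
Total COGS = $1,638.00 + $2,490.55 + $5,574.45 + $2,117.29 = $11,820.29
Ending inventory (cost pool remaining) = $479.71
Check: goods available $12,300.00 = COGS $11,820.29 + ending $479.71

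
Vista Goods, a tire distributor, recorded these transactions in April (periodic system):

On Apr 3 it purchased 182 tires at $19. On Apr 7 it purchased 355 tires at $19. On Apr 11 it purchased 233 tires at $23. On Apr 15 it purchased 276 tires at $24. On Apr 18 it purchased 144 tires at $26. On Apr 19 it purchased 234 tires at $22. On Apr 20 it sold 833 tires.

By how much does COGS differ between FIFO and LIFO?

FIFO COGS: 182 @ $19 + 355 @ $19 + 233 @ $23 + 63 @ $24 = $17,074
LIFO COGS: 234 @ $22 + 144 @ $26 + 276 @ $24 + 179 @ $23 = $19,633
Difference = |$17,074 − $19,633| = $2,559

$2,559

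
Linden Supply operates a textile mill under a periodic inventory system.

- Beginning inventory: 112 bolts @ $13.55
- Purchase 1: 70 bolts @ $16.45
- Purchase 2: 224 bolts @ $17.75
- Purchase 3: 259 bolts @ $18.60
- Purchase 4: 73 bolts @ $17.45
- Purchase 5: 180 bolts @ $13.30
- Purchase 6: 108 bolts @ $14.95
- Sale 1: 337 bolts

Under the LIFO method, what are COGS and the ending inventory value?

COGS = $4,863.65; ending inventory = $11,881.30

Sale 1 (337) [LIFO — newest first]: 108 @ $14.95 + 180 @ $13.30 + 49 @ $17.45 = $4,863.65
Ending inventory: 112 @ $13.55 + 70 @ $16.45 + 224 @ $17.75 + 259 @ $18.60 + 24 @ $17.45 = $11,881.30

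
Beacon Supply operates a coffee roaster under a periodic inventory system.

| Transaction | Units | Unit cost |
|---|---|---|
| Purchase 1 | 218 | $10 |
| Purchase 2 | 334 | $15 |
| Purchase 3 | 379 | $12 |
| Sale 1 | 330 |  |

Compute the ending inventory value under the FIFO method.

Sale 1 (330) [FIFO — oldest first]: 218 @ $10 + 112 @ $15 = $3,860
Ending inventory: 222 @ $15 + 379 @ $12 = $7,878

Ending inventory = $7,878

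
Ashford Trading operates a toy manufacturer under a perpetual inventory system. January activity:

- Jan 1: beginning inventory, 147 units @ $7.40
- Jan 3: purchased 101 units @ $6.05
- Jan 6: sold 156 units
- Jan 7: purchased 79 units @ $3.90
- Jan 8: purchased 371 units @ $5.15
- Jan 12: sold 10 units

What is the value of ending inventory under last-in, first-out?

Jan 6, 156 sold [LIFO — newest first]: 101 @ $6.05 + 55 @ $7.40 = $1,018.05
Jan 12, 10 sold [LIFO — newest first]: 10 @ $5.15 = $51.50
Total COGS = $1,018.05 + $51.50 = $1,069.55
Ending inventory: 92 @ $7.40 + 79 @ $3.90 + 361 @ $5.15 = $2,848.05
Check: goods available $3,917.60 = COGS $1,069.55 + ending $2,848.05

Ending inventory = $2,848.05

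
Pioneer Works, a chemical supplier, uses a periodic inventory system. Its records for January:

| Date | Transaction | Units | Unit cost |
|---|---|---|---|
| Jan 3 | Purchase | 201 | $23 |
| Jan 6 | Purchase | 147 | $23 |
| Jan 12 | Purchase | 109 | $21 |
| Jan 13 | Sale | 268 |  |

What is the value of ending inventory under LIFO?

Jan 13, 268 sold [LIFO — newest first]: 109 @ $21 + 147 @ $23 + 12 @ $23 = $5,946
Ending inventory: 189 @ $23 = $4,347
Check: goods available $10,293 = COGS $5,946 + ending $4,347

Ending inventory = $4,347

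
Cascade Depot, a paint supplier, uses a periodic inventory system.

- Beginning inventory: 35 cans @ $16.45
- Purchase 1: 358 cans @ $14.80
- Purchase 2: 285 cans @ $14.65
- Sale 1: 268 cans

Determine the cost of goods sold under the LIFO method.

Sale 1 (268) [LIFO — newest first]: 268 @ $14.65 = $3,926.20
Ending inventory: 35 @ $16.45 + 358 @ $14.80 + 17 @ $14.65 = $6,123.20
Check: goods available $10,049.40 = COGS $3,926.20 + ending $6,123.20

COGS = $3,926.20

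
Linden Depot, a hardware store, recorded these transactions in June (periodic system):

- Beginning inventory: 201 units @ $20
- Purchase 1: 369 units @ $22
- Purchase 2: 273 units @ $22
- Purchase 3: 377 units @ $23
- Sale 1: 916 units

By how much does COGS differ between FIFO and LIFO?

$706

FIFO COGS: 201 @ $20 + 369 @ $22 + 273 @ $22 + 73 @ $23 = $19,823
LIFO COGS: 377 @ $23 + 273 @ $22 + 266 @ $22 = $20,529
Difference = |$19,823 − $20,529| = $706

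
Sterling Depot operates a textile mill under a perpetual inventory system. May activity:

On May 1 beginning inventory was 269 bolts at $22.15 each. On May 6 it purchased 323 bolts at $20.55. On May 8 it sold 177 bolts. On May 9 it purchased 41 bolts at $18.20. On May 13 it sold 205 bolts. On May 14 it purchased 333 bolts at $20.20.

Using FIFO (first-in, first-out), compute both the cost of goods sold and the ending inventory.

May 8, 177 sold [FIFO — oldest first]: 177 @ $22.15 = $3,920.55
May 13, 205 sold [FIFO — oldest first]: 92 @ $22.15 + 113 @ $20.55 = $4,359.95
Total COGS = $3,920.55 + $4,359.95 = $8,280.50
Ending inventory: 210 @ $20.55 + 41 @ $18.20 + 333 @ $20.20 = $11,788.30
Check: goods available $20,068.80 = COGS $8,280.50 + ending $11,788.30

COGS = $8,280.50; ending inventory = $11,788.30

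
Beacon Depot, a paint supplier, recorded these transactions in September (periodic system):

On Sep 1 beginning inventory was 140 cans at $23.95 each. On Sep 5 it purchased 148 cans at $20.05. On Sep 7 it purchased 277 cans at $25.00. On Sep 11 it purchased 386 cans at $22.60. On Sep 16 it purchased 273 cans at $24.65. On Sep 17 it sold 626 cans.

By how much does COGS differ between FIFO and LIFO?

$83.25

FIFO COGS: 140 @ $23.95 + 148 @ $20.05 + 277 @ $25.00 + 61 @ $22.60 = $14,624.00
LIFO COGS: 273 @ $24.65 + 353 @ $22.60 = $14,707.25
Difference = |$14,624.00 − $14,707.25| = $83.25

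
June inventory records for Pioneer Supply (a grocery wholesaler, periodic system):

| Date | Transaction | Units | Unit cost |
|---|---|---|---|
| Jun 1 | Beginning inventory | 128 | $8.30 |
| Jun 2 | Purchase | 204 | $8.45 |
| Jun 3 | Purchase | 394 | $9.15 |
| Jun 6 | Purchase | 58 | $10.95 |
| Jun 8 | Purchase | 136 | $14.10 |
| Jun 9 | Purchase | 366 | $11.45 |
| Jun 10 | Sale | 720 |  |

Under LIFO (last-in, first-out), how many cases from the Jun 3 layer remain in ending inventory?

234

Jun 10, 720 sold [LIFO — newest first]: 366 @ $11.45 + 136 @ $14.10 + 58 @ $10.95 + 160 @ $9.15 = $8,207.40
Ending inventory: 128 @ $8.30 + 204 @ $8.45 + 234 @ $9.15 = $4,927.30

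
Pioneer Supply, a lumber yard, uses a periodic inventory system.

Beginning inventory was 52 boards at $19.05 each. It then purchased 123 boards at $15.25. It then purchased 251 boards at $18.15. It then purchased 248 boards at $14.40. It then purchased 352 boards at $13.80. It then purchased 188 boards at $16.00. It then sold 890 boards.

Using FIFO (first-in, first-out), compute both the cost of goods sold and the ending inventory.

COGS = $13,974.00; ending inventory = $4,884.80

Sale 1 (890) [FIFO — oldest first]: 52 @ $19.05 + 123 @ $15.25 + 251 @ $18.15 + 248 @ $14.40 + 216 @ $13.80 = $13,974.00
Ending inventory: 136 @ $13.80 + 188 @ $16.00 = $4,884.80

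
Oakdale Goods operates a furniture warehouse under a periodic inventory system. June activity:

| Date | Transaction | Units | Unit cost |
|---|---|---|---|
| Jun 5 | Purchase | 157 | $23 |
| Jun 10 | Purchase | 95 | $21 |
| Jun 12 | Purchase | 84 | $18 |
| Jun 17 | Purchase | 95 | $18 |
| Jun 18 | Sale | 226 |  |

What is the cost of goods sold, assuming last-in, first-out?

Jun 18, 226 sold [LIFO — newest first]: 95 @ $18 + 84 @ $18 + 47 @ $21 = $4,209
Ending inventory: 157 @ $23 + 48 @ $21 = $4,619
Check: goods available $8,828 = COGS $4,209 + ending $4,619

COGS = $4,209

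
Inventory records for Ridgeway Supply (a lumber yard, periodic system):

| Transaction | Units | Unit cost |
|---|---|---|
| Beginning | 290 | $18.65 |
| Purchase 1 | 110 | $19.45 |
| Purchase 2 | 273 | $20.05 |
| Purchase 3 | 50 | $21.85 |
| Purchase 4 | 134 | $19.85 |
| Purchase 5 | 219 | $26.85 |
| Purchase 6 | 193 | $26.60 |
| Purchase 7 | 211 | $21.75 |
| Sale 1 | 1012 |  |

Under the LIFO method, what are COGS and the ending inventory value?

Sale 1 (1012) [LIFO — newest first]: 211 @ $21.75 + 193 @ $26.60 + 219 @ $26.85 + 134 @ $19.85 + 50 @ $21.85 + 205 @ $20.05 = $23,465.85
Ending inventory: 290 @ $18.65 + 110 @ $19.45 + 68 @ $20.05 = $8,911.40
Check: goods available $32,377.25 = COGS $23,465.85 + ending $8,911.40

COGS = $23,465.85; ending inventory = $8,911.40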